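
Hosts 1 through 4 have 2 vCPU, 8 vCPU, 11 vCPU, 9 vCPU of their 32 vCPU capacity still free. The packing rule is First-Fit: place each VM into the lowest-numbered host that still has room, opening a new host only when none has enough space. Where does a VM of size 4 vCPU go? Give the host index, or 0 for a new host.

Hosts with room: host 2 (8 vCPU), host 3 (11 vCPU), host 4 (9 vCPU).
The first with room is host 2.

2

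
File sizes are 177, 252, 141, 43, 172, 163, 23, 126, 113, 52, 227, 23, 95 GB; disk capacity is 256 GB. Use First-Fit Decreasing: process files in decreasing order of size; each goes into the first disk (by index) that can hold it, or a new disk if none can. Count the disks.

7 disks

Sorted descending: 252, 227, 177, 172, 163, 141, 126, 113, 95, 52, 43, 23, 23.
252 GB → disk 1 (remaining 4 GB)
227 GB → disk 2 (remaining 29 GB)
177 GB → disk 3 (remaining 79 GB)
172 GB → disk 4 (remaining 84 GB)
163 GB → disk 5 (remaining 93 GB)
141 GB → disk 6 (remaining 115 GB)
126 GB → disk 7 (remaining 130 GB)
113 GB → disk 6 (remaining 2 GB)
95 GB → disk 7 (remaining 35 GB)
52 GB → disk 3 (remaining 27 GB)
43 GB → disk 4 (remaining 41 GB)
23 GB → disk 2 (remaining 6 GB)
23 GB → disk 3 (remaining 4 GB)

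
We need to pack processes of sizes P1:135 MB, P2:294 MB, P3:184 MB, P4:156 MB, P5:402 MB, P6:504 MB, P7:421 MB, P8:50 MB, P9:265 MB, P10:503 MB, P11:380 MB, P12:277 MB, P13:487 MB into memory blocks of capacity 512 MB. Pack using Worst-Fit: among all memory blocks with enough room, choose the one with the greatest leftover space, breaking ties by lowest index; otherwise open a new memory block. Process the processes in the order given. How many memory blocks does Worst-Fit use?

Put P1 (135 MB) in memory block 1; 377 MB remain.
Put P2 (294 MB) in memory block 1; 83 MB remain.
Put P3 (184 MB) in memory block 2; 328 MB remain.
Put P4 (156 MB) in memory block 2; 172 MB remain.
Put P5 (402 MB) in memory block 3; 110 MB remain.
Put P6 (504 MB) in memory block 4; 8 MB remain.
Put P7 (421 MB) in memory block 5; 91 MB remain.
Put P8 (50 MB) in memory block 2; 122 MB remain.
Put P9 (265 MB) in memory block 6; 247 MB remain.
Put P10 (503 MB) in memory block 7; 9 MB remain.
Put P11 (380 MB) in memory block 8; 132 MB remain.
Put P12 (277 MB) in memory block 9; 235 MB remain.
Put P13 (487 MB) in memory block 10; 25 MB remain.
Final memory blocks: [135,294] [184,156,50] [402] [504] [421] [265] [503] [380] [277] [487].

10 memory blocks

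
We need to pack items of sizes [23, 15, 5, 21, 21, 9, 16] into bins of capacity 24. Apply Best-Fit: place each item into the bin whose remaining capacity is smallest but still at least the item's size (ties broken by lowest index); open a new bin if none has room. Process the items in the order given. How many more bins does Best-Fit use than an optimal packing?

1

Best-Fit: [23] [15,5] [21] [21] [9] [16] → 6 bins.
Total size 110; any packing needs at least ⌈110/24⌉ = 5 bins.
An optimal packing achieves that bound: [23] [21] [21] [16,5] [15,9] → 5 bins.
Excess: 6 − 5 = 1.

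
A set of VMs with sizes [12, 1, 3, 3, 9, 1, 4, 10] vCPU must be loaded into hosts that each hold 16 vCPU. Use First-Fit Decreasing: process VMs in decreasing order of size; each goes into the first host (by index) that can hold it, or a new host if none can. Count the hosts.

3 hosts

Sorted descending: 12, 10, 9, 4, 3, 3, 1, 1.
Put 12 vCPU in host 1; 4 vCPU remain.
Put 10 vCPU in host 2; 6 vCPU remain.
Put 9 vCPU in host 3; 7 vCPU remain.
Put 4 vCPU in host 1; 0 vCPU remain.
Put 3 vCPU in host 2; 3 vCPU remain.
Put 3 vCPU in host 2; 0 vCPU remain.
Put 1 vCPU in host 3; 6 vCPU remain.
Put 1 vCPU in host 3; 5 vCPU remain.
Final hosts: [12,4] [10,3,3] [9,1,1].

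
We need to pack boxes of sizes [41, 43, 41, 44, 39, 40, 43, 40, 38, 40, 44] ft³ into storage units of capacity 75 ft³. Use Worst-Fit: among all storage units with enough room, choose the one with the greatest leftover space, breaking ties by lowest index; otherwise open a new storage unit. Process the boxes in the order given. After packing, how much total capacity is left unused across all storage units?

372

storage unit 1: place 41 ft³, 34 ft³ left
storage unit 2: place 43 ft³, 32 ft³ left
storage unit 3: place 41 ft³, 34 ft³ left
storage unit 4: place 44 ft³, 31 ft³ left
storage unit 5: place 39 ft³, 36 ft³ left
storage unit 6: place 40 ft³, 35 ft³ left
storage unit 7: place 43 ft³, 32 ft³ left
storage unit 8: place 40 ft³, 35 ft³ left
storage unit 9: place 38 ft³, 37 ft³ left
storage unit 10: place 40 ft³, 35 ft³ left
storage unit 11: place 44 ft³, 31 ft³ left
11 storage units × 75 ft³ = 825 ft³; used 453 ft³; unused 372 ft³.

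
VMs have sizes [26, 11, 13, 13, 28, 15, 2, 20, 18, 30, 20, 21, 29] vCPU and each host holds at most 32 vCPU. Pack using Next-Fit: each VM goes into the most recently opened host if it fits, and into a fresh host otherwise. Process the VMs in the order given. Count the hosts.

26 vCPU → host 1 (remaining 6 vCPU)
11 vCPU → host 2 (remaining 21 vCPU)
13 vCPU → host 2 (remaining 8 vCPU)
13 vCPU → host 3 (remaining 19 vCPU)
28 vCPU → host 4 (remaining 4 vCPU)
15 vCPU → host 5 (remaining 17 vCPU)
2 vCPU → host 5 (remaining 15 vCPU)
20 vCPU → host 6 (remaining 12 vCPU)
18 vCPU → host 7 (remaining 14 vCPU)
30 vCPU → host 8 (remaining 2 vCPU)
20 vCPU → host 9 (remaining 12 vCPU)
21 vCPU → host 10 (remaining 11 vCPU)
29 vCPU → host 11 (remaining 3 vCPU)
Final hosts: [26] [11,13] [13] [28] [15,2] [20] [18] [30] [20] [21] [29].

11 hosts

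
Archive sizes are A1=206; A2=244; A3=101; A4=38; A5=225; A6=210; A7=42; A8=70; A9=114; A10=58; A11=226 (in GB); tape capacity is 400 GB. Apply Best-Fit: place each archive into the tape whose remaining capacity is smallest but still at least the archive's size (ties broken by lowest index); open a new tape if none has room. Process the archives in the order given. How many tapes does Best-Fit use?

Put A1 (206 GB) in tape 1; 194 GB remain.
Put A2 (244 GB) in tape 2; 156 GB remain.
Put A3 (101 GB) in tape 2; 55 GB remain.
Put A4 (38 GB) in tape 2; 17 GB remain.
Put A5 (225 GB) in tape 3; 175 GB remain.
Put A6 (210 GB) in tape 4; 190 GB remain.
Put A7 (42 GB) in tape 3; 133 GB remain.
Put A8 (70 GB) in tape 3; 63 GB remain.
Put A9 (114 GB) in tape 4; 76 GB remain.
Put A10 (58 GB) in tape 3; 5 GB remain.
Put A11 (226 GB) in tape 5; 174 GB remain.

5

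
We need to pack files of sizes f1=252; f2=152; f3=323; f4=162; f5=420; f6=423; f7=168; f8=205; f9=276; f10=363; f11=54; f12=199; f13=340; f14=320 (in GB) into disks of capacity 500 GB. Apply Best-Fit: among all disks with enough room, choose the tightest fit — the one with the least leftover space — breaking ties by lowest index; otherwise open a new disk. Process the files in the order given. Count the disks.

9 disks

disk 1: place f1 (252 GB), 248 GB left
disk 1: place f2 (152 GB), 96 GB left
disk 2: place f3 (323 GB), 177 GB left
disk 2: place f4 (162 GB), 15 GB left
disk 3: place f5 (420 GB), 80 GB left
disk 4: place f6 (423 GB), 77 GB left
disk 5: place f7 (168 GB), 332 GB left
disk 5: place f8 (205 GB), 127 GB left
disk 6: place f9 (276 GB), 224 GB left
disk 7: place f10 (363 GB), 137 GB left
disk 4: place f11 (54 GB), 23 GB left
disk 6: place f12 (199 GB), 25 GB left
disk 8: place f13 (340 GB), 160 GB left
disk 9: place f14 (320 GB), 180 GB left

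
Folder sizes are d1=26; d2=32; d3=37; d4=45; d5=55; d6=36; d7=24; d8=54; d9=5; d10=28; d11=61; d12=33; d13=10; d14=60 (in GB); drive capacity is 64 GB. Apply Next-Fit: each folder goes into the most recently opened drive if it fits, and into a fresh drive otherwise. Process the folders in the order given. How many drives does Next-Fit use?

10

drive 1: place d1 (26 GB), 38 GB left
drive 1: place d2 (32 GB), 6 GB left
drive 2: place d3 (37 GB), 27 GB left
drive 3: place d4 (45 GB), 19 GB left
drive 4: place d5 (55 GB), 9 GB left
drive 5: place d6 (36 GB), 28 GB left
drive 5: place d7 (24 GB), 4 GB left
drive 6: place d8 (54 GB), 10 GB left
drive 6: place d9 (5 GB), 5 GB left
drive 7: place d10 (28 GB), 36 GB left
drive 8: place d11 (61 GB), 3 GB left
drive 9: place d12 (33 GB), 31 GB left
drive 9: place d13 (10 GB), 21 GB left
drive 10: place d14 (60 GB), 4 GB left
Final drives: [26,32] [37] [45] [55] [36,24] [54,5] [28] [61] [33,10] [60].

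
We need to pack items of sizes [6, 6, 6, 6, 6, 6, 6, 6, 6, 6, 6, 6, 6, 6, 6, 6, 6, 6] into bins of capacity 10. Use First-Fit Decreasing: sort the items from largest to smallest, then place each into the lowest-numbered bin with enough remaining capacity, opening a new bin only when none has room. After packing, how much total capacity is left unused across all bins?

Sorted descending: 6, 6, 6, 6, 6, 6, 6, 6, 6, 6, 6, 6, 6, 6, 6, 6, 6, 6.
6 → bin 1 (remaining 4)
6 → bin 2 (remaining 4)
6 → bin 3 (remaining 4)
6 → bin 4 (remaining 4)
6 → bin 5 (remaining 4)
6 → bin 6 (remaining 4)
6 → bin 7 (remaining 4)
6 → bin 8 (remaining 4)
6 → bin 9 (remaining 4)
6 → bin 10 (remaining 4)
6 → bin 11 (remaining 4)
6 → bin 12 (remaining 4)
6 → bin 13 (remaining 4)
6 → bin 14 (remaining 4)
6 → bin 15 (remaining 4)
6 → bin 16 (remaining 4)
6 → bin 17 (remaining 4)
6 → bin 18 (remaining 4)
18 bins × 10 = 180; used 108; unused 72.

72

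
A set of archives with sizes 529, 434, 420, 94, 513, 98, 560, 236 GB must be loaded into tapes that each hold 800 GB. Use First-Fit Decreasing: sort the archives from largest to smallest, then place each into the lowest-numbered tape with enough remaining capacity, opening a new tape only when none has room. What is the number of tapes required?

Sorted descending: 560, 529, 513, 434, 420, 236, 98, 94.
Put 560 GB in tape 1; 240 GB remain.
Put 529 GB in tape 2; 271 GB remain.
Put 513 GB in tape 3; 287 GB remain.
Put 434 GB in tape 4; 366 GB remain.
Put 420 GB in tape 5; 380 GB remain.
Put 236 GB in tape 1; 4 GB remain.
Put 98 GB in tape 2; 173 GB remain.
Put 94 GB in tape 2; 79 GB remain.
Final tapes: [560,236] [529,98,94] [513] [434] [420].

5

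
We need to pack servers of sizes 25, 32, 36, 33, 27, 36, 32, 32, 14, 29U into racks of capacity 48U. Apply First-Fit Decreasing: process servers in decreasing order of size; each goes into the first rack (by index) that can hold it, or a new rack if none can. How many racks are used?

9

Sorted descending: 36, 36, 33, 32, 32, 32, 29, 27, 25, 14.
rack 1: place 36U, 12U left
rack 2: place 36U, 12U left
rack 3: place 33U, 15U left
rack 4: place 32U, 16U left
rack 5: place 32U, 16U left
rack 6: place 32U, 16U left
rack 7: place 29U, 19U left
rack 8: place 27U, 21U left
rack 9: place 25U, 23U left
rack 3: place 14U, 1U left
Final racks: [36] [36] [33,14] [32] [32] [32] [29] [27] [25].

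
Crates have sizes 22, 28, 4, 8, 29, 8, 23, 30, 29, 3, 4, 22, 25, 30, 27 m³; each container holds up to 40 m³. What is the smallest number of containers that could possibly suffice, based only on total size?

8

Total size = 22 + 28 + 4 + 8 + 29 + 8 + 23 + 30 + 29 + 3 + 4 + 22 + 25 + 30 + 27 = 292 m³.
⌈292 / 40⌉ = 8.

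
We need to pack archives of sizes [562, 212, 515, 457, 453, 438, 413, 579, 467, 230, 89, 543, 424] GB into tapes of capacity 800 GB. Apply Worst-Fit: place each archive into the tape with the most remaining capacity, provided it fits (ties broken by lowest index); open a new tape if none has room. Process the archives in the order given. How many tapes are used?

10

tape 1: place 562 GB, 238 GB left
tape 1: place 212 GB, 26 GB left
tape 2: place 515 GB, 285 GB left
tape 3: place 457 GB, 343 GB left
tape 4: place 453 GB, 347 GB left
tape 5: place 438 GB, 362 GB left
tape 6: place 413 GB, 387 GB left
tape 7: place 579 GB, 221 GB left
tape 8: place 467 GB, 333 GB left
tape 6: place 230 GB, 157 GB left
tape 5: place 89 GB, 273 GB left
tape 9: place 543 GB, 257 GB left
tape 10: place 424 GB, 376 GB left
Final tapes: [562,212] [515] [457] [453] [438,89] [413,230] [579] [467] [543] [424].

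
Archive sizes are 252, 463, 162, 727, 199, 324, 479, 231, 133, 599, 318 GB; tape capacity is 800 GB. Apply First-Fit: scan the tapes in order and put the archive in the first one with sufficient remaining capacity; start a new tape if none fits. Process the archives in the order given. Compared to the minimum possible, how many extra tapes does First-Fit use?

First-Fit: [252,463] [162,199,324] [727] [479,231] [133,599] [318] → 6 tapes.
Total size 3887 GB; any packing needs at least ⌈3887/800⌉ = 5 tapes.
An optimal packing achieves that bound: [727] [599,199] [479,318] [463,324] [252,231,162,133] → 5 tapes.
Excess: 6 − 5 = 1.

1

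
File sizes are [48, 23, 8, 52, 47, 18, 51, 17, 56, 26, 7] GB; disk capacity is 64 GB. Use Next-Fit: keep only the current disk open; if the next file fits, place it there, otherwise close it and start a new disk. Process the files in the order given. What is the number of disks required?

Put 48 GB in disk 1; 16 GB remain.
Put 23 GB in disk 2; 41 GB remain.
Put 8 GB in disk 2; 33 GB remain.
Put 52 GB in disk 3; 12 GB remain.
Put 47 GB in disk 4; 17 GB remain.
Put 18 GB in disk 5; 46 GB remain.
Put 51 GB in disk 6; 13 GB remain.
Put 17 GB in disk 7; 47 GB remain.
Put 56 GB in disk 8; 8 GB remain.
Put 26 GB in disk 9; 38 GB remain.
Put 7 GB in disk 9; 31 GB remain.
Final disks: [48] [23,8] [52] [47] [18] [51] [17] [56] [26,7].

9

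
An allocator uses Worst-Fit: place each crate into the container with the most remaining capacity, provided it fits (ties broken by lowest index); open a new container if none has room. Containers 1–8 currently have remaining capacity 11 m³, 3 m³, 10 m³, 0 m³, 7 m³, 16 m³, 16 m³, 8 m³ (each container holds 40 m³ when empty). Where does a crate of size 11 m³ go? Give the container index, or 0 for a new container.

Containers with room: container 1 (11 m³), container 6 (16 m³), container 7 (16 m³).
Most room is container 6 with 16 m³ free.

6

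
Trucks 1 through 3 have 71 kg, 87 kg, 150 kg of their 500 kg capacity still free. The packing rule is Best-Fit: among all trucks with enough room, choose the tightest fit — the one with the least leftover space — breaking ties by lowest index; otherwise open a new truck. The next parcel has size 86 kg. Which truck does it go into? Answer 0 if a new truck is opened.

2

Trucks with room: truck 2 (87 kg), truck 3 (150 kg).
Tightest fit is truck 2 with 87 kg free.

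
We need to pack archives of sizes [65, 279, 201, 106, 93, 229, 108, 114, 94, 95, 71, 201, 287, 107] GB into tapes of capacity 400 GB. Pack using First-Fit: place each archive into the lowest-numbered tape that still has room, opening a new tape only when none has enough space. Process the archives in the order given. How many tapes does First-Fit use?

6

65 GB → tape 1 (remaining 335 GB)
279 GB → tape 1 (remaining 56 GB)
201 GB → tape 2 (remaining 199 GB)
106 GB → tape 2 (remaining 93 GB)
93 GB → tape 2 (remaining 0 GB)
229 GB → tape 3 (remaining 171 GB)
108 GB → tape 3 (remaining 63 GB)
114 GB → tape 4 (remaining 286 GB)
94 GB → tape 4 (remaining 192 GB)
95 GB → tape 4 (remaining 97 GB)
71 GB → tape 4 (remaining 26 GB)
201 GB → tape 5 (remaining 199 GB)
287 GB → tape 6 (remaining 113 GB)
107 GB → tape 5 (remaining 92 GB)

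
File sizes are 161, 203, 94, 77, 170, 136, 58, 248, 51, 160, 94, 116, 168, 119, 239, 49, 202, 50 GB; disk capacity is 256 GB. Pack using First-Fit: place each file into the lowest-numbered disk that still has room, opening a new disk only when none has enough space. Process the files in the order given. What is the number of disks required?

10

disk 1: place 161 GB, 95 GB left
disk 2: place 203 GB, 53 GB left
disk 1: place 94 GB, 1 GB left
disk 3: place 77 GB, 179 GB left
disk 3: place 170 GB, 9 GB left
disk 4: place 136 GB, 120 GB left
disk 4: place 58 GB, 62 GB left
disk 5: place 248 GB, 8 GB left
disk 2: place 51 GB, 2 GB left
disk 6: place 160 GB, 96 GB left
disk 6: place 94 GB, 2 GB left
disk 7: place 116 GB, 140 GB left
disk 8: place 168 GB, 88 GB left
disk 7: place 119 GB, 21 GB left
disk 9: place 239 GB, 17 GB left
disk 4: place 49 GB, 13 GB left
disk 10: place 202 GB, 54 GB left
disk 8: place 50 GB, 38 GB left
Final disks: [161,94] [203,51] [77,170] [136,58,49] [248] [160,94] [116,119] [168,50] [239] [202].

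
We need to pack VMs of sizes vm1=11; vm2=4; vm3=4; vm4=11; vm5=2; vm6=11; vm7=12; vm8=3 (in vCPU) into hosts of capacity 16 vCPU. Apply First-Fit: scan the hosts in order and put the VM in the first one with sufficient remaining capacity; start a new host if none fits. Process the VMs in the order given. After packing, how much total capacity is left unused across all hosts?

6

vm1 (11 vCPU) → host 1 (remaining 5 vCPU)
vm2 (4 vCPU) → host 1 (remaining 1 vCPU)
vm3 (4 vCPU) → host 2 (remaining 12 vCPU)
vm4 (11 vCPU) → host 2 (remaining 1 vCPU)
vm5 (2 vCPU) → host 3 (remaining 14 vCPU)
vm6 (11 vCPU) → host 3 (remaining 3 vCPU)
vm7 (12 vCPU) → host 4 (remaining 4 vCPU)
vm8 (3 vCPU) → host 3 (remaining 0 vCPU)
4 hosts × 16 vCPU = 64 vCPU; used 58 vCPU; unused 6 vCPU.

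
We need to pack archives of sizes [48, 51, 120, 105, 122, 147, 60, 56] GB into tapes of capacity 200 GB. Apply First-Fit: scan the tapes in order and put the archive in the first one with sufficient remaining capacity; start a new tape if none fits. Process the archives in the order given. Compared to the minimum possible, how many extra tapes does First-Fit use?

First-Fit: [48,51,60] [120,56] [105] [122] [147] → 5 tapes.
Total size 709 GB; any packing needs at least ⌈709/200⌉ = 4 tapes.
An optimal packing achieves that bound: [147,51] [122,60] [120,56] [105,48] → 4 tapes.
Excess: 5 − 4 = 1.

1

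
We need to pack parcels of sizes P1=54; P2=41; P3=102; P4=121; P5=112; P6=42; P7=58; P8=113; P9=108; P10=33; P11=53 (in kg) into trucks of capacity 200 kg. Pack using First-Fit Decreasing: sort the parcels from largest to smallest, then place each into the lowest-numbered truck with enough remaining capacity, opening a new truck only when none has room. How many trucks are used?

5 trucks

Sorted descending: 121, 113, 112, 108, 102, 58, 54, 53, 42, 41, 33.
truck 1: place 121 kg, 79 kg left
truck 2: place 113 kg, 87 kg left
truck 3: place 112 kg, 88 kg left
truck 4: place 108 kg, 92 kg left
truck 5: place 102 kg, 98 kg left
truck 1: place 58 kg, 21 kg left
truck 2: place 54 kg, 33 kg left
truck 3: place 53 kg, 35 kg left
truck 4: place 42 kg, 50 kg left
truck 4: place 41 kg, 9 kg left
truck 2: place 33 kg, 0 kg left
Final trucks: [121,58] [113,54,33] [112,53] [108,42,41] [102].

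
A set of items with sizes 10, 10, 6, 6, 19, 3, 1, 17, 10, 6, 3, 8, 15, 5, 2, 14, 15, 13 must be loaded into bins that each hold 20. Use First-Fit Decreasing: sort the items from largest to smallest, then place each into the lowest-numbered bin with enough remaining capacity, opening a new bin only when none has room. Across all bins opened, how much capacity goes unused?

17

Sorted descending: 19, 17, 15, 15, 14, 13, 10, 10, 10, 8, 6, 6, 6, 5, 3, 3, 2, 1.
bin 1: place 19, 1 left
bin 2: place 17, 3 left
bin 3: place 15, 5 left
bin 4: place 15, 5 left
bin 5: place 14, 6 left
bin 6: place 13, 7 left
bin 7: place 10, 10 left
bin 7: place 10, 0 left
bin 8: place 10, 10 left
bin 8: place 8, 2 left
bin 5: place 6, 0 left
bin 6: place 6, 1 left
bin 9: place 6, 14 left
bin 3: place 5, 0 left
bin 2: place 3, 0 left
bin 4: place 3, 2 left
bin 4: place 2, 0 left
bin 1: place 1, 0 left
9 bins × 20 = 180; used 163; unused 17.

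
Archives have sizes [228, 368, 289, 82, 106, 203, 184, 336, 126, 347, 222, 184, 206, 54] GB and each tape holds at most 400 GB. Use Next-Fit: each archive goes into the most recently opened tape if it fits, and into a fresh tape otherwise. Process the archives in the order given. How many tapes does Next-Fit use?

Put 228 GB in tape 1; 172 GB remain.
Put 368 GB in tape 2; 32 GB remain.
Put 289 GB in tape 3; 111 GB remain.
Put 82 GB in tape 3; 29 GB remain.
Put 106 GB in tape 4; 294 GB remain.
Put 203 GB in tape 4; 91 GB remain.
Put 184 GB in tape 5; 216 GB remain.
Put 336 GB in tape 6; 64 GB remain.
Put 126 GB in tape 7; 274 GB remain.
Put 347 GB in tape 8; 53 GB remain.
Put 222 GB in tape 9; 178 GB remain.
Put 184 GB in tape 10; 216 GB remain.
Put 206 GB in tape 10; 10 GB remain.
Put 54 GB in tape 11; 346 GB remain.

11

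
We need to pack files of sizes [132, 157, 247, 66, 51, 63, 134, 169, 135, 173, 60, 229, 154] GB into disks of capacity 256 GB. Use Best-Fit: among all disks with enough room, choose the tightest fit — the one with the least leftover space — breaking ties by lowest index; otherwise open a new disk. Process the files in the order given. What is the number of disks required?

9 disks

132 GB → disk 1 (remaining 124 GB)
157 GB → disk 2 (remaining 99 GB)
247 GB → disk 3 (remaining 9 GB)
66 GB → disk 2 (remaining 33 GB)
51 GB → disk 1 (remaining 73 GB)
63 GB → disk 1 (remaining 10 GB)
134 GB → disk 4 (remaining 122 GB)
169 GB → disk 5 (remaining 87 GB)
135 GB → disk 6 (remaining 121 GB)
173 GB → disk 7 (remaining 83 GB)
60 GB → disk 7 (remaining 23 GB)
229 GB → disk 8 (remaining 27 GB)
154 GB → disk 9 (remaining 102 GB)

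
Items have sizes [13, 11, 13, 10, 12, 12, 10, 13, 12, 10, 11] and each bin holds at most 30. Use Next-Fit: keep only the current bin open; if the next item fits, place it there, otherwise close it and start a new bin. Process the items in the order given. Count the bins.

6

bin 1: place 13, 17 left
bin 1: place 11, 6 left
bin 2: place 13, 17 left
bin 2: place 10, 7 left
bin 3: place 12, 18 left
bin 3: place 12, 6 left
bin 4: place 10, 20 left
bin 4: place 13, 7 left
bin 5: place 12, 18 left
bin 5: place 10, 8 left
bin 6: place 11, 19 left
Final bins: [13,11] [13,10] [12,12] [10,13] [12,10] [11].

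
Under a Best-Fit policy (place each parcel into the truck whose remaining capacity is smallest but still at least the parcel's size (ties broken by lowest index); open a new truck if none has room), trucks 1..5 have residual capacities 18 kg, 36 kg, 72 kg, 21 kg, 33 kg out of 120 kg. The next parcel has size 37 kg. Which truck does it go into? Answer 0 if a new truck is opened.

Trucks with room: truck 3 (72 kg).
Tightest fit is truck 3 with 72 kg free.

3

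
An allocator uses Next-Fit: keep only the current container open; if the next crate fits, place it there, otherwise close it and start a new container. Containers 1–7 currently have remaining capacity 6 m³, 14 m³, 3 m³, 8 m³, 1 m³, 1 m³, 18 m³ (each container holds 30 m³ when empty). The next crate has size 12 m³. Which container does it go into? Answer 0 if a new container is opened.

7

Next-Fit only looks at container 7, which has 18 m³ free.
12 m³ fits there.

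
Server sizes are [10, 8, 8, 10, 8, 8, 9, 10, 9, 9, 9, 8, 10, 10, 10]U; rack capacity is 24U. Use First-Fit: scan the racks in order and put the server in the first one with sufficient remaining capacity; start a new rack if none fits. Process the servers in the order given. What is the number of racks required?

Put 10U in rack 1; 14U remain.
Put 8U in rack 1; 6U remain.
Put 8U in rack 2; 16U remain.
Put 10U in rack 2; 6U remain.
Put 8U in rack 3; 16U remain.
Put 8U in rack 3; 8U remain.
Put 9U in rack 4; 15U remain.
Put 10U in rack 4; 5U remain.
Put 9U in rack 5; 15U remain.
Put 9U in rack 5; 6U remain.
Put 9U in rack 6; 15U remain.
Put 8U in rack 3; 0U remain.
Put 10U in rack 6; 5U remain.
Put 10U in rack 7; 14U remain.
Put 10U in rack 7; 4U remain.
Final racks: [10,8] [8,10] [8,8,8] [9,10] [9,9] [9,10] [10,10].

7 racks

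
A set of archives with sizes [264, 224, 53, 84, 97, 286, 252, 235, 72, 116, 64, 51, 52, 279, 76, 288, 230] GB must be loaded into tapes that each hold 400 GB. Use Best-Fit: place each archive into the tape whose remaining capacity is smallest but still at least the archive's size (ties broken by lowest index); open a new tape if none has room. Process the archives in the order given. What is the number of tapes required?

8

Put 264 GB in tape 1; 136 GB remain.
Put 224 GB in tape 2; 176 GB remain.
Put 53 GB in tape 1; 83 GB remain.
Put 84 GB in tape 2; 92 GB remain.
Put 97 GB in tape 3; 303 GB remain.
Put 286 GB in tape 3; 17 GB remain.
Put 252 GB in tape 4; 148 GB remain.
Put 235 GB in tape 5; 165 GB remain.
Put 72 GB in tape 1; 11 GB remain.
Put 116 GB in tape 4; 32 GB remain.
Put 64 GB in tape 2; 28 GB remain.
Put 51 GB in tape 5; 114 GB remain.
Put 52 GB in tape 5; 62 GB remain.
Put 279 GB in tape 6; 121 GB remain.
Put 76 GB in tape 6; 45 GB remain.
Put 288 GB in tape 7; 112 GB remain.
Put 230 GB in tape 8; 170 GB remain.
Final tapes: [264,53,72] [224,84,64] [97,286] [252,116] [235,51,52] [279,76] [288] [230].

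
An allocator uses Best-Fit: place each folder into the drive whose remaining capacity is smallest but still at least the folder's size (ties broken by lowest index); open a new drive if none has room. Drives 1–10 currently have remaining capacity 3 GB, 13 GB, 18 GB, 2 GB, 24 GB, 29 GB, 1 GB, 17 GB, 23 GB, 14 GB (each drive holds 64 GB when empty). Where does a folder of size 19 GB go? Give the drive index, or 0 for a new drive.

9

Drives with room: drive 5 (24 GB), drive 6 (29 GB), drive 9 (23 GB).
Tightest fit is drive 9 with 23 GB free.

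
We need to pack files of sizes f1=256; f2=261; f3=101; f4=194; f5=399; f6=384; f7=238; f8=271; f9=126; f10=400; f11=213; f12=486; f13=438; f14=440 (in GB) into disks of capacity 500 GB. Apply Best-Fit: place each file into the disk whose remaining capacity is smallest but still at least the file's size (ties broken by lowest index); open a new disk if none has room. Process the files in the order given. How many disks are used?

disk 1: place f1 (256 GB), 244 GB left
disk 2: place f2 (261 GB), 239 GB left
disk 2: place f3 (101 GB), 138 GB left
disk 1: place f4 (194 GB), 50 GB left
disk 3: place f5 (399 GB), 101 GB left
disk 4: place f6 (384 GB), 116 GB left
disk 5: place f7 (238 GB), 262 GB left
disk 6: place f8 (271 GB), 229 GB left
disk 2: place f9 (126 GB), 12 GB left
disk 7: place f10 (400 GB), 100 GB left
disk 6: place f11 (213 GB), 16 GB left
disk 8: place f12 (486 GB), 14 GB left
disk 9: place f13 (438 GB), 62 GB left
disk 10: place f14 (440 GB), 60 GB left
Final disks: [256,194] [261,101,126] [399] [384] [238] [271,213] [400] [486] [438] [440].

10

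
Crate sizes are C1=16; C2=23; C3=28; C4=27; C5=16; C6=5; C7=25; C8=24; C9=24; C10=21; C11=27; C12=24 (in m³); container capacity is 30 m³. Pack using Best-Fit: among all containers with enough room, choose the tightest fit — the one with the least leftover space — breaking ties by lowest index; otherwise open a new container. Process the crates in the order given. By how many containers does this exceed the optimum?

0

Best-Fit: [16] [23,5] [28] [27] [16] [25] [24] [24] [21] [27] [24] → 11 containers.
11 crates exceed 15 m³ (half the capacity), and no two of those can share a container, so at least 11 containers are needed.
So 11 is already optimal.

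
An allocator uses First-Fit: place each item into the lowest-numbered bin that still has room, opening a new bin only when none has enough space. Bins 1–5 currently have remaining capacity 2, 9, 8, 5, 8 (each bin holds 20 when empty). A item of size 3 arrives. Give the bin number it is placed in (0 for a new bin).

2

Bins with room: bin 2 (9), bin 3 (8), bin 4 (5), bin 5 (8).
The first with room is bin 2.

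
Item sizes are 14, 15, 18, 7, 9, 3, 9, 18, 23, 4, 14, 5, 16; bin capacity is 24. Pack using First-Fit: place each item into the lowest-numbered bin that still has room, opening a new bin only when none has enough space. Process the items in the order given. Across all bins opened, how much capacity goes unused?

13

Put 14 in bin 1; 10 remain.
Put 15 in bin 2; 9 remain.
Put 18 in bin 3; 6 remain.
Put 7 in bin 1; 3 remain.
Put 9 in bin 2; 0 remain.
Put 3 in bin 1; 0 remain.
Put 9 in bin 4; 15 remain.
Put 18 in bin 5; 6 remain.
Put 23 in bin 6; 1 remain.
Put 4 in bin 3; 2 remain.
Put 14 in bin 4; 1 remain.
Put 5 in bin 5; 1 remain.
Put 16 in bin 7; 8 remain.
7 bins × 24 = 168; used 155; unused 13.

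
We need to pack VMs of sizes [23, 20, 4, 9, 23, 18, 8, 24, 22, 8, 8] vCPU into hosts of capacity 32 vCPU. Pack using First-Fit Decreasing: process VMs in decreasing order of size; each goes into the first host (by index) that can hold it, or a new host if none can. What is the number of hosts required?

6 hosts

Sorted descending: 24, 23, 23, 22, 20, 18, 9, 8, 8, 8, 4.
Put 24 vCPU in host 1; 8 vCPU remain.
Put 23 vCPU in host 2; 9 vCPU remain.
Put 23 vCPU in host 3; 9 vCPU remain.
Put 22 vCPU in host 4; 10 vCPU remain.
Put 20 vCPU in host 5; 12 vCPU remain.
Put 18 vCPU in host 6; 14 vCPU remain.
Put 9 vCPU in host 2; 0 vCPU remain.
Put 8 vCPU in host 1; 0 vCPU remain.
Put 8 vCPU in host 3; 1 vCPU remain.
Put 8 vCPU in host 4; 2 vCPU remain.
Put 4 vCPU in host 5; 8 vCPU remain.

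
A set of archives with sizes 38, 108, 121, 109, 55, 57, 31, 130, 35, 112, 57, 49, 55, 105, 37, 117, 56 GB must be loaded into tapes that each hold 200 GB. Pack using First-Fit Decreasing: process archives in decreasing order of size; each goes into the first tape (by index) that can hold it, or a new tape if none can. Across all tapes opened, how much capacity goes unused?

128

Sorted descending: 130, 121, 117, 112, 109, 108, 105, 57, 57, 56, 55, 55, 49, 38, 37, 35, 31.
130 GB → tape 1 (remaining 70 GB)
121 GB → tape 2 (remaining 79 GB)
117 GB → tape 3 (remaining 83 GB)
112 GB → tape 4 (remaining 88 GB)
109 GB → tape 5 (remaining 91 GB)
108 GB → tape 6 (remaining 92 GB)
105 GB → tape 7 (remaining 95 GB)
57 GB → tape 1 (remaining 13 GB)
57 GB → tape 2 (remaining 22 GB)
56 GB → tape 3 (remaining 27 GB)
55 GB → tape 4 (remaining 33 GB)
55 GB → tape 5 (remaining 36 GB)
49 GB → tape 6 (remaining 43 GB)
38 GB → tape 6 (remaining 5 GB)
37 GB → tape 7 (remaining 58 GB)
35 GB → tape 5 (remaining 1 GB)
31 GB → tape 4 (remaining 2 GB)
7 tapes × 200 GB = 1400 GB; used 1272 GB; unused 128 GB.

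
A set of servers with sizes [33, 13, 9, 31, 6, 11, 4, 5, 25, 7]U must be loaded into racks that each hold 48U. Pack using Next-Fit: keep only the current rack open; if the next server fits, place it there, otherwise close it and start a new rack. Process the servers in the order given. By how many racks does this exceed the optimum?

Next-Fit: [33,13] [9,31,6] [11,4,5,25] [7] → 4 racks.
Total size 144U; any packing needs at least ⌈144/48⌉ = 3 racks.
An optimal packing achieves that bound: [33,9,6] [31,13,4] [25,11,7,5] → 3 racks.
Excess: 4 − 3 = 1.

1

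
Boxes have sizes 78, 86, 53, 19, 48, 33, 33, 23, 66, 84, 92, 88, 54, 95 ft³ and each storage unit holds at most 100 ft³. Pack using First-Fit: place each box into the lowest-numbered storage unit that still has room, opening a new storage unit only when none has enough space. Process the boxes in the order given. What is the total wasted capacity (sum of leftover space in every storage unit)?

Put 78 ft³ in storage unit 1; 22 ft³ remain.
Put 86 ft³ in storage unit 2; 14 ft³ remain.
Put 53 ft³ in storage unit 3; 47 ft³ remain.
Put 19 ft³ in storage unit 1; 3 ft³ remain.
Put 48 ft³ in storage unit 4; 52 ft³ remain.
Put 33 ft³ in storage unit 3; 14 ft³ remain.
Put 33 ft³ in storage unit 4; 19 ft³ remain.
Put 23 ft³ in storage unit 5; 77 ft³ remain.
Put 66 ft³ in storage unit 5; 11 ft³ remain.
Put 84 ft³ in storage unit 6; 16 ft³ remain.
Put 92 ft³ in storage unit 7; 8 ft³ remain.
Put 88 ft³ in storage unit 8; 12 ft³ remain.
Put 54 ft³ in storage unit 9; 46 ft³ remain.
Put 95 ft³ in storage unit 10; 5 ft³ remain.
10 storage units × 100 ft³ = 1000 ft³; used 852 ft³; unused 148 ft³.

148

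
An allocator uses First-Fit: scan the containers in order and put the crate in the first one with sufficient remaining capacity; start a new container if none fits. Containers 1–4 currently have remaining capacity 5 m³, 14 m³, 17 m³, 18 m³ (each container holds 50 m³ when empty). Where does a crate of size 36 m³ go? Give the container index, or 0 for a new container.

No container has ≥ 36 m³ free, so a new container is opened.

0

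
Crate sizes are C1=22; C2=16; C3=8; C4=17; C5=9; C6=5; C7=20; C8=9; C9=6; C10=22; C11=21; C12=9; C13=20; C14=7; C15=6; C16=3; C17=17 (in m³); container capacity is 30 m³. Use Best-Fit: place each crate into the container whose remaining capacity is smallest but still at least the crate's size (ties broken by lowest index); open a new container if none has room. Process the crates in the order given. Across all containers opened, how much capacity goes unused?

C1 (22 m³) → container 1 (remaining 8 m³)
C2 (16 m³) → container 2 (remaining 14 m³)
C3 (8 m³) → container 1 (remaining 0 m³)
C4 (17 m³) → container 3 (remaining 13 m³)
C5 (9 m³) → container 3 (remaining 4 m³)
C6 (5 m³) → container 2 (remaining 9 m³)
C7 (20 m³) → container 4 (remaining 10 m³)
C8 (9 m³) → container 2 (remaining 0 m³)
C9 (6 m³) → container 4 (remaining 4 m³)
C10 (22 m³) → container 5 (remaining 8 m³)
C11 (21 m³) → container 6 (remaining 9 m³)
C12 (9 m³) → container 6 (remaining 0 m³)
C13 (20 m³) → container 7 (remaining 10 m³)
C14 (7 m³) → container 5 (remaining 1 m³)
C15 (6 m³) → container 7 (remaining 4 m³)
C16 (3 m³) → container 3 (remaining 1 m³)
C17 (17 m³) → container 8 (remaining 13 m³)
8 containers × 30 m³ = 240 m³; used 217 m³; unused 23 m³.

23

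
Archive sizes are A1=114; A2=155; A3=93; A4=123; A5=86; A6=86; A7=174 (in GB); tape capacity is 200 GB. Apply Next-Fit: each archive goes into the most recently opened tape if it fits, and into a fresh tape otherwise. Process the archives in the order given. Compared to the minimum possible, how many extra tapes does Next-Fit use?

Next-Fit: [114] [155] [93] [123] [86,86] [174] → 6 tapes.
Total size 831 GB; any packing needs at least ⌈831/200⌉ = 5 tapes.
An optimal packing achieves that bound: [174] [155] [123] [114,86] [93,86] → 5 tapes.
Excess: 6 − 5 = 1.

1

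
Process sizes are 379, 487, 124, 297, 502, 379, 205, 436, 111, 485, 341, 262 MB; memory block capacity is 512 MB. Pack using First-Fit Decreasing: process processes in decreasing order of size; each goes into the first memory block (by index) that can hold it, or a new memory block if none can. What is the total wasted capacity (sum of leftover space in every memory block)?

600

Sorted descending: 502, 487, 485, 436, 379, 379, 341, 297, 262, 205, 124, 111.
Put 502 MB in memory block 1; 10 MB remain.
Put 487 MB in memory block 2; 25 MB remain.
Put 485 MB in memory block 3; 27 MB remain.
Put 436 MB in memory block 4; 76 MB remain.
Put 379 MB in memory block 5; 133 MB remain.
Put 379 MB in memory block 6; 133 MB remain.
Put 341 MB in memory block 7; 171 MB remain.
Put 297 MB in memory block 8; 215 MB remain.
Put 262 MB in memory block 9; 250 MB remain.
Put 205 MB in memory block 8; 10 MB remain.
Put 124 MB in memory block 5; 9 MB remain.
Put 111 MB in memory block 6; 22 MB remain.
9 memory blocks × 512 MB = 4608 MB; used 4008 MB; unused 600 MB.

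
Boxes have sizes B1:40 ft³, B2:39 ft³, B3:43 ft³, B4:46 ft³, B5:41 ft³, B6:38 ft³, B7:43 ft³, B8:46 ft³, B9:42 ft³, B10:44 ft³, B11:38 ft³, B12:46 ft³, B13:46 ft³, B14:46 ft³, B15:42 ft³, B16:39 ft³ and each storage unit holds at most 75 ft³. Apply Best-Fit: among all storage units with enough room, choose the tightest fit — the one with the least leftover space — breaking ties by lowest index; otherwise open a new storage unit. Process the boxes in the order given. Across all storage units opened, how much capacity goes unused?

storage unit 1: place B1 (40 ft³), 35 ft³ left
storage unit 2: place B2 (39 ft³), 36 ft³ left
storage unit 3: place B3 (43 ft³), 32 ft³ left
storage unit 4: place B4 (46 ft³), 29 ft³ left
storage unit 5: place B5 (41 ft³), 34 ft³ left
storage unit 6: place B6 (38 ft³), 37 ft³ left
storage unit 7: place B7 (43 ft³), 32 ft³ left
storage unit 8: place B8 (46 ft³), 29 ft³ left
storage unit 9: place B9 (42 ft³), 33 ft³ left
storage unit 10: place B10 (44 ft³), 31 ft³ left
storage unit 11: place B11 (38 ft³), 37 ft³ left
storage unit 12: place B12 (46 ft³), 29 ft³ left
storage unit 13: place B13 (46 ft³), 29 ft³ left
storage unit 14: place B14 (46 ft³), 29 ft³ left
storage unit 15: place B15 (42 ft³), 33 ft³ left
storage unit 16: place B16 (39 ft³), 36 ft³ left
16 storage units × 75 ft³ = 1200 ft³; used 679 ft³; unused 521 ft³.

521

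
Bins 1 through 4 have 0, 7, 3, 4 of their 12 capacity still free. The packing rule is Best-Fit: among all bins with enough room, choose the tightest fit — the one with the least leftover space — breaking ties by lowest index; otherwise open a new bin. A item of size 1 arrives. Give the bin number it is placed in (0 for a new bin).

3

Bins with room: bin 2 (7), bin 3 (3), bin 4 (4).
Tightest fit is bin 3 with 3 free.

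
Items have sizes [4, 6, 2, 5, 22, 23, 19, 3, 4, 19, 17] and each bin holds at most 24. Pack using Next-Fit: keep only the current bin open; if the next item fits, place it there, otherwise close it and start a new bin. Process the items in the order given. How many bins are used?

6

Put 4 in bin 1; 20 remain.
Put 6 in bin 1; 14 remain.
Put 2 in bin 1; 12 remain.
Put 5 in bin 1; 7 remain.
Put 22 in bin 2; 2 remain.
Put 23 in bin 3; 1 remain.
Put 19 in bin 4; 5 remain.
Put 3 in bin 4; 2 remain.
Put 4 in bin 5; 20 remain.
Put 19 in bin 5; 1 remain.
Put 17 in bin 6; 7 remain.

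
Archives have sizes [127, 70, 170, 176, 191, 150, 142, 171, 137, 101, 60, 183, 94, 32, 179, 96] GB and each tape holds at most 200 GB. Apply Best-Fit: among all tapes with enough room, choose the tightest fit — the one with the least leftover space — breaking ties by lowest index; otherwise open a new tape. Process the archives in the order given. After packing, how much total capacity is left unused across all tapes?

tape 1: place 127 GB, 73 GB left
tape 1: place 70 GB, 3 GB left
tape 2: place 170 GB, 30 GB left
tape 3: place 176 GB, 24 GB left
tape 4: place 191 GB, 9 GB left
tape 5: place 150 GB, 50 GB left
tape 6: place 142 GB, 58 GB left
tape 7: place 171 GB, 29 GB left
tape 8: place 137 GB, 63 GB left
tape 9: place 101 GB, 99 GB left
tape 8: place 60 GB, 3 GB left
tape 10: place 183 GB, 17 GB left
tape 9: place 94 GB, 5 GB left
tape 5: place 32 GB, 18 GB left
tape 11: place 179 GB, 21 GB left
tape 12: place 96 GB, 104 GB left
12 tapes × 200 GB = 2400 GB; used 2079 GB; unused 321 GB.

321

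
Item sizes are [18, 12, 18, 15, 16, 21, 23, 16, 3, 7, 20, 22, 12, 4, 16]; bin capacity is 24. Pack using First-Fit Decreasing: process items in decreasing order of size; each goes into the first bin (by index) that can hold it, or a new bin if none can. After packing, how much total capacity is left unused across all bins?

Sorted descending: 23, 22, 21, 20, 18, 18, 16, 16, 16, 15, 12, 12, 7, 4, 3.
bin 1: place 23, 1 left
bin 2: place 22, 2 left
bin 3: place 21, 3 left
bin 4: place 20, 4 left
bin 5: place 18, 6 left
bin 6: place 18, 6 left
bin 7: place 16, 8 left
bin 8: place 16, 8 left
bin 9: place 16, 8 left
bin 10: place 15, 9 left
bin 11: place 12, 12 left
bin 11: place 12, 0 left
bin 7: place 7, 1 left
bin 4: place 4, 0 left
bin 3: place 3, 0 left
11 bins × 24 = 264; used 223; unused 41.

41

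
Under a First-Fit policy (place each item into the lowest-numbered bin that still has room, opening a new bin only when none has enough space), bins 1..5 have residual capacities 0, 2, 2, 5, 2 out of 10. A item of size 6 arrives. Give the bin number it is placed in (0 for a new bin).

0

No bin has ≥ 6 free, so a new bin is opened.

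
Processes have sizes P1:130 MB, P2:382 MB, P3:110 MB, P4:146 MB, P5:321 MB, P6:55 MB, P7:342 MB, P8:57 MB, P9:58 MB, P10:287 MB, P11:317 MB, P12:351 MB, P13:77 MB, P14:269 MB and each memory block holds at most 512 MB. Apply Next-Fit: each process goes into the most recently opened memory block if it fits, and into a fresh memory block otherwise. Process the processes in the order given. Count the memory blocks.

8 memory blocks

memory block 1: place P1 (130 MB), 382 MB left
memory block 1: place P2 (382 MB), 0 MB left
memory block 2: place P3 (110 MB), 402 MB left
memory block 2: place P4 (146 MB), 256 MB left
memory block 3: place P5 (321 MB), 191 MB left
memory block 3: place P6 (55 MB), 136 MB left
memory block 4: place P7 (342 MB), 170 MB left
memory block 4: place P8 (57 MB), 113 MB left
memory block 4: place P9 (58 MB), 55 MB left
memory block 5: place P10 (287 MB), 225 MB left
memory block 6: place P11 (317 MB), 195 MB left
memory block 7: place P12 (351 MB), 161 MB left
memory block 7: place P13 (77 MB), 84 MB left
memory block 8: place P14 (269 MB), 243 MB left
Final memory blocks: [130,382] [110,146] [321,55] [342,57,58] [287] [317] [351,77] [269].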